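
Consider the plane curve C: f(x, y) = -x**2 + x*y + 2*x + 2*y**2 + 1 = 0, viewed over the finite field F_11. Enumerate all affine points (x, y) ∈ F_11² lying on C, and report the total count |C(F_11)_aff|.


Affine F_11-points: {(0, 4), (0, 7), (3, 6), (3, 9), (5, 6), (5, 8), (6, 4), (8, 9), (9, 5), (9, 7)}; count = 10.

For each of the 121 pairs (x, y) ∈ F_11², evaluate f(x, y) mod 11. Record the zeros.
  x = 0: [0↦1, 1↦3, 2↦9, 3↦8, 4↦0, 5↦7, 6↦7, 7↦0, 8↦8, 9↦9, 10↦3]  zeros at y ∈ {4, 7}
  x = 1: [0↦2, 1↦5, 2↦1, 3↦1, 4↦5, 5↦2, 6↦3, 7↦8, 8↦6, 9↦8, 10↦3]  zeros at y ∈ ∅
  x = 2: [0↦1, 1↦5, 2↦2, 3↦3, 4↦8, 5↦6, 6↦8, 7↦3, 8↦2, 9↦5, 10↦1]  zeros at y ∈ ∅
  x = 3: [0↦9, 1↦3, 2↦1, 3↦3, 4↦9, 5↦8, 6↦0, 7↦7, 8↦7, 9↦0, 10↦8]  zeros at y ∈ {6, 9}
  x = 4: [0↦4, 1↦10, 2↦9, 3↦1, 4↦8, 5↦8, 6↦1, 7↦9, 8↦10, 9↦4, 10↦2]  zeros at y ∈ ∅
  x = 5: [0↦8, 1↦4, 2↦4, 3↦8, 4↦5, 5↦6, 6↦0, 7↦9, 8↦0, 9↦6, 10↦5]  zeros at y ∈ {6, 8}
  x = 6: [0↦10, 1↦7, 2↦8, 3↦2, 4↦0, 5↦2, 6↦8, 7↦7, 8↦10, 9↦6, 10↦6]  zeros at y ∈ {4}
  x = 7: [0↦10, 1↦8, 2↦10, 3↦5, 4↦4, 5↦7, 6↦3, 7↦3, 8↦7, 9↦4, 10↦5]  zeros at y ∈ ∅
  x = 8: [0↦8, 1↦7, 2↦10, 3↦6, 4↦6, 5↦10, 6↦7, 7↦8, 8↦2, 9↦0, 10↦2]  zeros at y ∈ {9}
  x = 9: [0↦4, 1↦4, 2↦8, 3↦5, 4↦6, 5↦0, 6↦9, 7↦0, 8↦6, 9↦5, 10↦8]  zeros at y ∈ {5, 7}
  x = 10: [0↦9, 1↦10, 2↦4, 3↦2, 4↦4, 5↦10, 6↦9, 7↦1, 8↦8, 9↦8, 10↦1]  zeros at y ∈ ∅
Collecting zeros: affine points = {(0, 4), (0, 7), (3, 6), (3, 9), (5, 6), (5, 8), (6, 4), (8, 9), (9, 5), (9, 7)}.
Total count |C(F_11)_aff| = 10.


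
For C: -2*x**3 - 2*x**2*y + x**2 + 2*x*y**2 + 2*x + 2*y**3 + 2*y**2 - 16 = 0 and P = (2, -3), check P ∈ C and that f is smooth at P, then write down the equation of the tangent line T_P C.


Tangent line at P: 24*x + 10*y - 18 = 0.

Step 1: f(2, -3) = 0, so P lies on C.
Step 2: partial derivatives
  f_x(x, y) = -6*x**2 - 4*x*y + 2*x + 2*y**2 + 2, f_y(x, y) = -2*x**2 + 4*x*y + 6*y**2 + 4*y.
  f_x(P) = 24, f_y(P) = 10 (gradient nonzero, so P is smooth).
Step 3: tangent line at P: 24·(x − 2) + 10·(y − -3) = 0.
Expanding: 24*x + 10*y - 18 = 0.


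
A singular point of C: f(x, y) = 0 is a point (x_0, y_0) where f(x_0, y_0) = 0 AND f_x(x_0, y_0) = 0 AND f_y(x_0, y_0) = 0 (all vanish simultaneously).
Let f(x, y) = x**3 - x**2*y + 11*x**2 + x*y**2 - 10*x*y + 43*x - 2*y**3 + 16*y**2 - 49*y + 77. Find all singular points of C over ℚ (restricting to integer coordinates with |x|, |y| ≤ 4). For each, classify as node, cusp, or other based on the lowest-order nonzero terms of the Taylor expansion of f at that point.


Singular points: {(-3, 2)}; classification: cusp.

Compute partial derivatives:
  f_x = 3*x**2 - 2*x*y + 22*x + y**2 - 10*y + 43.
  f_y = -x**2 + 2*x*y - 10*x - 6*y**2 + 32*y - 49.
Scan x_0 ∈ {−4, ..., 4}. For each x_0, f_y(x_0, y) is a polynomial in y; find its integer roots y ∈ {−4, ..., 4}, then test f_x and f at those candidates.
  x = -4: f_y(-4, y) = -6*y**2 + 24*y - 25; no integer root y with |y| ≤ 4.
  x = -3: f_y(-3, y) = -6*y**2 + 26*y - 28; vanishes at y ∈ {2}. (-3, 2): f_x = 0, f = 0 — SINGULAR.
  x = -2: f_y(-2, y) = -6*y**2 + 28*y - 33; no integer root y with |y| ≤ 4.
  x = -1: f_y(-1, y) = -6*y**2 + 30*y - 40; no integer root y with |y| ≤ 4.
  x = 0: f_y(0, y) = -6*y**2 + 32*y - 49; no integer root y with |y| ≤ 4.
  x = 1: f_y(1, y) = -6*y**2 + 34*y - 60; no integer root y with |y| ≤ 4.
  x = 2: f_y(2, y) = -6*y**2 + 36*y - 73; no integer root y with |y| ≤ 4.
  x = 3: f_y(3, y) = -6*y**2 + 38*y - 88; no integer root y with |y| ≤ 4.
  x = 4: f_y(4, y) = -6*y**2 + 40*y - 105; no integer root y with |y| ≤ 4.
Only singular point on the grid: (-3, 2).
Classify: substitute x = -3 + u, y = 2 + v and expand: f = u**3 - u**2*v + u*v**2 - 2*v**3 + v**2.
No constant or linear terms (consistent with a singular point). Quadratic part: v**2. Cubic part: u**3 - u**2*v + u*v**2 - 2*v**3.
The quadratic part v**2 is a perfect square, so there is a single (double) tangent line v = 0, i.e. y = 2. Restricting the cubic part to that line (v = 0) leaves u**3 ≠ 0, so f is not divisible by v and the branch is v² ≈ -u**3 to lowest order — this is a cusp.
Classification: cusp.


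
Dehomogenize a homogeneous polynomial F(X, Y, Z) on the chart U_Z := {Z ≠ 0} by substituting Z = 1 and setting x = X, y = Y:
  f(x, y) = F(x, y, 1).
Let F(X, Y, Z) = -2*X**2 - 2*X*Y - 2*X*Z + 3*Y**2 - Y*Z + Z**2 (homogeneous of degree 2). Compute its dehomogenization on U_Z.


f(x, y) = -2*x**2 - 2*x*y - 2*x + 3*y**2 - y + 1

On U_Z we set Z = 1. Each monomial c·X^i·Y^j·Z^k in F becomes c·x^i·y^j·1^k = c·x^i·y^j.
Substituting Z = 1: F(X, Y, 1) = -2*x**2 - 2*x*y - 2*x + 3*y**2 - y + 1.
Note: deg(f) ≤ deg(F) = 2; strict inequality happens when F is divisible by Z (lost terms).


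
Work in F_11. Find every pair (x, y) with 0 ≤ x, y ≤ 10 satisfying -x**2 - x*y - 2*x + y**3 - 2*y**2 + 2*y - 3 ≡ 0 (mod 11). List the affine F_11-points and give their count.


Affine F_11-points: {(2, 0), (2, 2), (3, 7), (4, 8), (5, 2), (5, 5), (5, 6), (7, 0), (8, 8), (9, 1), (9, 6), (10, 1), (10, 5), (10, 7)}; count = 14.

For each of the 121 pairs (x, y) ∈ F_11², evaluate f(x, y) mod 11. Record the zeros.
  x = 0: [0↦8, 1↦9, 2↦1, 3↦1, 4↦4, 5↦5, 6↦10, 7↦3, 8↦1, 9↦10, 10↦3]  zeros at y ∈ ∅
  x = 1: [0↦5, 1↦5, 2↦7, 3↦6, 4↦8, 5↦8, 6↦1, 7↦4, 8↦1, 9↦9, 10↦1]  zeros at y ∈ ∅
  x = 2: [0↦0, 1↦10, 2↦0, 3↦9, 4↦10, 5↦9, 6↦1, 7↦3, 8↦10, 9↦6, 10↦8]  zeros at y ∈ {0, 2}
  x = 3: [0↦4, 1↦2, 2↦2, 3↦10, 4↦10, 5↦8, 6↦10, 7↦0, 8↦6, 9↦1, 10↦2]  zeros at y ∈ {7}
  x = 4: [0↦6, 1↦3, 2↦2, 3↦9, 4↦8, 5↦5, 6↦6, 7↦6, 8↦0, 9↦5, 10↦5]  zeros at y ∈ {8}
  x = 5: [0↦6, 1↦2, 2↦0, 3↦6, 4↦4, 5↦0, 6↦0, 7↦10, 8↦3, 9↦7, 10↦6]  zeros at y ∈ {2, 5, 6}
  x = 6: [0↦4, 1↦10, 2↦7, 3↦1, 4↦9, 5↦4, 6↦3, 7↦1, 8↦4, 9↦7, 10↦5]  zeros at y ∈ ∅
  x = 7: [0↦0, 1↦5, 2↦1, 3↦5, 4↦1, 5↦6, 6↦4, 7↦1, 8↦3, 9↦5, 10↦2]  zeros at y ∈ {0}
  x = 8: [0↦5, 1↦9, 2↦4, 3↦7, 4↦2, 5↦6, 6↦3, 7↦10, 8↦0, 9↦1, 10↦8]  zeros at y ∈ {8}
  x = 9: [0↦8, 1↦0, 2↦5, 3↦7, 4↦1, 5↦4, 6↦0, 7↦6, 8↦6, 9↦6, 10↦1]  zeros at y ∈ {1, 6}
  x = 10: [0↦9, 1↦0, 2↦4, 3↦5, 4↦9, 5↦0, 6↦6, 7↦0, 8↦10, 9↦9, 10↦3]  zeros at y ∈ {1, 5, 7}
Collecting zeros: affine points = {(2, 0), (2, 2), (3, 7), (4, 8), (5, 2), (5, 5), (5, 6), (7, 0), (8, 8), (9, 1), (9, 6), (10, 1), (10, 5), (10, 7)}.
Total count |C(F_11)_aff| = 14.


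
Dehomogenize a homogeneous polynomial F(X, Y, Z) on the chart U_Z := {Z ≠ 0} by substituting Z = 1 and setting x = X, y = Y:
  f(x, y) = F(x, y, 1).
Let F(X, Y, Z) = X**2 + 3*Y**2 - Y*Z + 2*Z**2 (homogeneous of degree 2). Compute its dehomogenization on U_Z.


f(x, y) = x**2 + 3*y**2 - y + 2

On U_Z we set Z = 1. Each monomial c·X^i·Y^j·Z^k in F becomes c·x^i·y^j·1^k = c·x^i·y^j.
Substituting Z = 1: F(X, Y, 1) = x**2 + 3*y**2 - y + 2.
Note: deg(f) ≤ deg(F) = 2; strict inequality happens when F is divisible by Z (lost terms).


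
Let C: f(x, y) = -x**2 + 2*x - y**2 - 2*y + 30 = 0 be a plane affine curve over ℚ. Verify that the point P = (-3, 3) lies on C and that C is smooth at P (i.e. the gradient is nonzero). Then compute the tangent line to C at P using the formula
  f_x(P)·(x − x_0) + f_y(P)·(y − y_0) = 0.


Tangent line at P: 8*x - 8*y + 48 = 0.

Step 1: f(-3, 3) = 0, so P lies on C.
Step 2: partial derivatives
  f_x(x, y) = 2 - 2*x, f_y(x, y) = -2*y - 2.
  f_x(P) = 8, f_y(P) = -8 (gradient nonzero, so P is smooth).
Step 3: tangent line at P: 8·(x − -3) + -8·(y − 3) = 0.
Expanding: 8*x - 8*y + 48 = 0.


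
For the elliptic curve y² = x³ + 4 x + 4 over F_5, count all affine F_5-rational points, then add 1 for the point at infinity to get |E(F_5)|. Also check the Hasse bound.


Affine points = {(0, 2), (0, 3), (1, 2), (1, 3), (2, 0), (4, 2), (4, 3)}; affine count = 7; |E(F_5)| = 8.

Discriminant check: Δ ∝ 4a³ + 27b² = 4·4³ + 27·4² = 4·64 + 27·16 ≡ 3 (mod 5). Nonzero ⇒ E is nonsingular.
For each x ∈ F_5, compute rhs = x³ + 4·x + 4 mod 5, then count y ∈ F_5 with y² ≡ rhs.
  x = 0: rhs = 4, matching y values: 2, 3 (2 points).
  x = 1: rhs = 4, matching y values: 2, 3 (2 points).
  x = 2: rhs = 0, matching y values: 0 (1 points).
  x = 3: rhs = 3, matching y values: none (0 points).
  x = 4: rhs = 4, matching y values: 2, 3 (2 points).
Total affine count: 7.
Full point count |E(F_5)| = 7 + 1 = 8.
Hasse bound: |8 − (5+1)| = |2| = 2 ≤ 2√5 ≈ 4.4721 ✓.


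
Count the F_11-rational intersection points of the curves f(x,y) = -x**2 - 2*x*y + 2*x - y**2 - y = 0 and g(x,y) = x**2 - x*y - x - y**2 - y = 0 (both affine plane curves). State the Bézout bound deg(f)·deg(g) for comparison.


Common zeros: {(0, 0), (0, 10)}; count = 2; Bézout bound = 4.

deg(f) = 2, deg(g) = 2, so Bézout bound = 4.
Scan x ∈ F_11. For each x, list the y ∈ F_11 with f(x, y) ≡ 0 and those with g(x, y) ≡ 0 (mod 11); the common zeros in that column are the intersection.
  x = 0: f ≡ 0 at y ∈ {0, 10}; g ≡ 0 at y ∈ {0, 10}; common: {0, 10}.
  x = 1: f ≡ 0 at y ∈ ∅; g ≡ 0 at y ∈ {0, 9}; common: ∅.
  x = 2: f ≡ 0 at y ∈ {0, 6}; g ≡ 0 at y ∈ ∅; common: ∅.
  x = 3: f ≡ 0 at y ∈ {1, 3}; g ≡ 0 at y ∈ ∅; common: ∅.
  x = 4: f ≡ 0 at y ∈ {3, 10}; g ≡ 0 at y ∈ ∅; common: ∅.
  x = 5: f ≡ 0 at y ∈ ∅; g ≡ 0 at y ∈ ∅; common: ∅.
  x = 6: f ≡ 0 at y ∈ ∅; g ≡ 0 at y ∈ {1, 3}; common: ∅.
  x = 7: f ≡ 0 at y ∈ ∅; g ≡ 0 at y ∈ {1, 2}; common: ∅.
  x = 8: f ≡ 0 at y ∈ {1, 4}; g ≡ 0 at y ∈ ∅; common: ∅.
  x = 9: f ≡ 0 at y ∈ ∅; g ≡ 0 at y ∈ {3, 9}; common: ∅.
  x = 10: f ≡ 0 at y ∈ {6}; g ≡ 0 at y ∈ ∅; common: ∅.
Collecting: common zeros = {(0, 0), (0, 10)}, so the count is 2.
Comparison with the Bézout bound: 2 ≤ 4 = deg(f)·deg(g), as expected for curves with no common component (the affine F_11-count falls short of the bound because intersections may lie at infinity, over extension fields, or carry multiplicity).


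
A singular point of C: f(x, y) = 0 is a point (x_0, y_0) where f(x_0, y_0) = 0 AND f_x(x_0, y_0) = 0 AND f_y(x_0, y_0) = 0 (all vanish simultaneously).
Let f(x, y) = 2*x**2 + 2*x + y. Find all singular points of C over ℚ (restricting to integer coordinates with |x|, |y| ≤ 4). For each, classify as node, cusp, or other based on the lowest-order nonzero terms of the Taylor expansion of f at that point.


No singular points in the scanned grid; C is smooth there.

Compute partial derivatives:
  f_x = 4*x + 2.
  f_y = 1.
f_y = 1 is a nonzero constant, so f_y never vanishes: no point (x, y) can satisfy f = f_x = f_y = 0. In particular no (x, y) ∈ {−4, ..., 4}² is singular; the curve is smooth.


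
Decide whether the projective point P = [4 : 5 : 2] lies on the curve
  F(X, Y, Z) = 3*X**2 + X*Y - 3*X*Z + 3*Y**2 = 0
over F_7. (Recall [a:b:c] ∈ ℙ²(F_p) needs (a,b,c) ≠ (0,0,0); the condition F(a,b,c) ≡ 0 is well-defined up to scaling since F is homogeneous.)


F(4,5,2) ≡ 0 (mod 7); P is on the curve.

Evaluate F(4, 5, 2) term-by-term (mod 7).
  3*X**2 ↦ 3·16·1·1 = 48
  X*Y ↦ 1·4·5·1 = 20
  -3*X*Z ↦ -3·4·1·2 = -24
  3*Y**2 ↦ 3·1·25·1 = 75
Sum: F(4, 5, 2) = (48) + (20) + (-24) + (75) = 119.
Reducing mod 7: 119 ≡ 0 (mod 7).
Since F(a, b, c) ≡ 0 (mod 7), P lies on the curve.


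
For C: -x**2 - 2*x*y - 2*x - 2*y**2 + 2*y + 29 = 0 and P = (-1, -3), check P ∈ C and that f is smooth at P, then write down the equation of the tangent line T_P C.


Tangent line at P: 6*x + 16*y + 54 = 0.

Step 1: f(-1, -3) = 0, so P lies on C.
Step 2: partial derivatives
  f_x(x, y) = -2*x - 2*y - 2, f_y(x, y) = -2*x - 4*y + 2.
  f_x(P) = 6, f_y(P) = 16 (gradient nonzero, so P is smooth).
Step 3: tangent line at P: 6·(x − -1) + 16·(y − -3) = 0.
Expanding: 6*x + 16*y + 54 = 0.


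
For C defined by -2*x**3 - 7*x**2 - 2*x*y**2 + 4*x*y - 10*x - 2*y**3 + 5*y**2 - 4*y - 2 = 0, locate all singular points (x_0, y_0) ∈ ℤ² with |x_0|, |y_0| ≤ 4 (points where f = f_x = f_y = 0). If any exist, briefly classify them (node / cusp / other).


Singular points: {(-1, 1)}; classification: node.

Compute partial derivatives:
  f_x = -6*x**2 - 14*x - 2*y**2 + 4*y - 10.
  f_y = -4*x*y + 4*x - 6*y**2 + 10*y - 4.
Scan x_0 ∈ {−4, ..., 4}. For each x_0, f_y(x_0, y) is a polynomial in y; find its integer roots y ∈ {−4, ..., 4}, then test f_x and f at those candidates.
  x = -4: f_y(-4, y) = -6*y**2 + 26*y - 20; vanishes at y ∈ {1}. (-4, 1): f_x = -48 ≠ 0.
  x = -3: f_y(-3, y) = -6*y**2 + 22*y - 16; vanishes at y ∈ {1}. (-3, 1): f_x = -20 ≠ 0.
  x = -2: f_y(-2, y) = -6*y**2 + 18*y - 12; vanishes at y ∈ {1, 2}. (-2, 1): f_x = -4 ≠ 0; (-2, 2): f_x = -6 ≠ 0.
  x = -1: f_y(-1, y) = -6*y**2 + 14*y - 8; vanishes at y ∈ {1}. (-1, 1): f_x = 0, f = 0 — SINGULAR.
  x = 0: f_y(0, y) = -6*y**2 + 10*y - 4; vanishes at y ∈ {1}. (0, 1): f_x = -8 ≠ 0.
  x = 1: f_y(1, y) = -6*y**2 + 6*y; vanishes at y ∈ {0, 1}. (1, 0): f_x = -30 ≠ 0; (1, 1): f_x = -28 ≠ 0.
  x = 2: f_y(2, y) = -6*y**2 + 2*y + 4; vanishes at y ∈ {1}. (2, 1): f_x = -60 ≠ 0.
  x = 3: f_y(3, y) = -6*y**2 - 2*y + 8; vanishes at y ∈ {1}. (3, 1): f_x = -104 ≠ 0.
  x = 4: f_y(4, y) = -6*y**2 - 6*y + 12; vanishes at y ∈ {-2, 1}. (4, -2): f_x = -178 ≠ 0; (4, 1): f_x = -160 ≠ 0.
Only singular point on the grid: (-1, 1).
Classify: substitute x = -1 + u, y = 1 + v and expand: f = -2*u**3 - u**2 - 2*u*v**2 - 2*v**3 + v**2.
No constant or linear terms (consistent with a singular point). Quadratic part: -u**2 + v**2. Cubic part: -2*u**3 - 2*u*v**2 - 2*v**3.
The quadratic part v**2 - u**2 = (v − u)(v + u) splits into two distinct linear factors, so there are two distinct tangent lines y − 1 = ±(x − -1) — this is a node (ordinary double point).
Classification: node.


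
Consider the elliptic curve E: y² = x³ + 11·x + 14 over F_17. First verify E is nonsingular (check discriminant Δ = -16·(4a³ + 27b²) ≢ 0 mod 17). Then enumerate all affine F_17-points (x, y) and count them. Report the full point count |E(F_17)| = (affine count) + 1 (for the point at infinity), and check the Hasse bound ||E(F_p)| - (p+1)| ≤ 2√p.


Affine points = {(1, 3), (1, 14), (7, 3), (7, 14), (8, 6), (8, 11), (9, 3), (9, 14), (10, 6), (10, 11), (11, 2), (11, 15), (12, 2), (12, 15), (13, 5), (13, 12), (15, 1), (15, 16), (16, 6), (16, 11)}; affine count = 20; |E(F_17)| = 21.

Discriminant check: Δ ∝ 4a³ + 27b² = 4·11³ + 27·14² = 4·1331 + 27·196 ≡ 8 (mod 17). Nonzero ⇒ E is nonsingular.
For each x ∈ F_17, compute rhs = x³ + 11·x + 14 mod 17, then count y ∈ F_17 with y² ≡ rhs.
  x = 0: rhs = 14, matching y values: none (0 points).
  x = 1: rhs = 9, matching y values: 3, 14 (2 points).
  x = 2: rhs = 10, matching y values: none (0 points).
  x = 3: rhs = 6, matching y values: none (0 points).
  x = 4: rhs = 3, matching y values: none (0 points).
  x = 5: rhs = 7, matching y values: none (0 points).
  x = 6: rhs = 7, matching y values: none (0 points).
  x = 7: rhs = 9, matching y values: 3, 14 (2 points).
  x = 8: rhs = 2, matching y values: 6, 11 (2 points).
  x = 9: rhs = 9, matching y values: 3, 14 (2 points).
  x = 10: rhs = 2, matching y values: 6, 11 (2 points).
  x = 11: rhs = 4, matching y values: 2, 15 (2 points).
  x = 12: rhs = 4, matching y values: 2, 15 (2 points).
  x = 13: rhs = 8, matching y values: 5, 12 (2 points).
  x = 14: rhs = 5, matching y values: none (0 points).
  x = 15: rhs = 1, matching y values: 1, 16 (2 points).
  x = 16: rhs = 2, matching y values: 6, 11 (2 points).
Total affine count: 20.
Full point count |E(F_17)| = 20 + 1 = 21.
Hasse bound: |21 − (17+1)| = |3| = 3 ≤ 2√17 ≈ 8.2462 ✓.


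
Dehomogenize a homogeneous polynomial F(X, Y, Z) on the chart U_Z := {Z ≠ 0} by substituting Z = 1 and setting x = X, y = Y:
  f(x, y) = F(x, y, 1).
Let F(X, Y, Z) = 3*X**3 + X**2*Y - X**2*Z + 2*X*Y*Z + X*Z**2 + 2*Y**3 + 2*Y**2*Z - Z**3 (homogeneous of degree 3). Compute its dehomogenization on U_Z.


f(x, y) = 3*x**3 + x**2*y - x**2 + 2*x*y + x + 2*y**3 + 2*y**2 - 1

On U_Z we set Z = 1. Each monomial c·X^i·Y^j·Z^k in F becomes c·x^i·y^j·1^k = c·x^i·y^j.
Substituting Z = 1: F(X, Y, 1) = 3*x**3 + x**2*y - x**2 + 2*x*y + x + 2*y**3 + 2*y**2 - 1.
Note: deg(f) ≤ deg(F) = 3; strict inequality happens when F is divisible by Z (lost terms).


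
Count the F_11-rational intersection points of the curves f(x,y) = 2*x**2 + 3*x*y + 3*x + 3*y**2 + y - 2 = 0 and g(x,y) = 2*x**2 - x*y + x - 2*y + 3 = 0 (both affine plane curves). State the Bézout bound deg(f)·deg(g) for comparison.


Common zeros: {(3, 7)}; count = 1; Bézout bound = 4.

deg(f) = 2, deg(g) = 2, so Bézout bound = 4.
Scan x ∈ F_11. For each x, list the y ∈ F_11 with f(x, y) ≡ 0 and those with g(x, y) ≡ 0 (mod 11); the common zeros in that column are the intersection.
  x = 0: f ≡ 0 at y ∈ {8, 10}; g ≡ 0 at y ∈ {7}; common: ∅.
  x = 1: f ≡ 0 at y ∈ ∅; g ≡ 0 at y ∈ {2}; common: ∅.
  x = 2: f ≡ 0 at y ∈ {1, 4}; g ≡ 0 at y ∈ {6}; common: ∅.
  x = 3: f ≡ 0 at y ∈ {7, 8}; g ≡ 0 at y ∈ {7}; common: {7}.
  x = 4: f ≡ 0 at y ∈ ∅; g ≡ 0 at y ∈ {1}; common: ∅.
  x = 5: f ≡ 0 at y ∈ ∅; g ≡ 0 at y ∈ {2}; common: ∅.
  x = 6: f ≡ 0 at y ∈ {0, 1}; g ≡ 0 at y ∈ {6}; common: ∅.
  x = 7: f ≡ 0 at y ∈ {4, 7}; g ≡ 0 at y ∈ {1}; common: ∅.
  x = 8: f ≡ 0 at y ∈ ∅; g ≡ 0 at y ∈ {4}; common: ∅.
  x = 9: f ≡ 0 at y ∈ {0, 9}; g ≡ 0 at y ∈ ∅; common: ∅.
  x = 10: f ≡ 0 at y ∈ ∅; g ≡ 0 at y ∈ {4}; common: ∅.
Collecting: common zeros = {(3, 7)}, so the count is 1.
Comparison with the Bézout bound: 1 ≤ 4 = deg(f)·deg(g), as expected for curves with no common component (the affine F_11-count falls short of the bound because intersections may lie at infinity, over extension fields, or carry multiplicity).


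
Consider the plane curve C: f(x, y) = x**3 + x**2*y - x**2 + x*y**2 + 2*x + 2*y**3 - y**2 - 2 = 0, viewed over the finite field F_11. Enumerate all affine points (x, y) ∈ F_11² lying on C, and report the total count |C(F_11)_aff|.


Affine F_11-points: {(0, 4), (0, 9), (1, 0), (1, 4), (1, 7), (3, 0), (3, 3), (3, 7), (5, 5), (7, 1), (7, 3), (7, 4), (8, 0), (9, 6), (10, 3), (10, 10)}; count = 16.

For each of the 121 pairs (x, y) ∈ F_11², evaluate f(x, y) mod 11. Record the zeros.
  x = 0: [0↦9, 1↦10, 2↦10, 3↦10, 4↦0, 5↦3, 6↦9, 7↦8, 8↦1, 9↦0, 10↦6]  zeros at y ∈ {4, 9}
  x = 1: [0↦0, 1↦3, 2↦7, 3↦2, 4↦0, 5↦2, 6↦9, 7↦0, 8↦9, 9↦4, 10↦8]  zeros at y ∈ {0, 4, 7}
  x = 2: [0↦6, 1↦2, 2↦1, 3↦4, 4↦1, 5↦4, 6↦3, 7↦10, 8↦4, 9↦8, 10↦1]  zeros at y ∈ ∅
  x = 3: [0↦0, 1↦2, 2↦9, 3↦0, 4↦9, 5↦4, 6↦8, 7↦0, 8↦3, 9↦7, 10↦2]  zeros at y ∈ {0, 3, 7}
  x = 4: [0↦10, 1↦9, 2↦4, 3↦7, 4↦8, 5↦8, 6↦8, 7↦9, 8↦1, 9↦7, 10↦6]  zeros at y ∈ ∅
  x = 5: [0↦9, 1↦7, 2↦3, 3↦9, 4↦4, 5↦0, 6↦9, 7↦10, 8↦4, 9↦3, 10↦8]  zeros at y ∈ {5}
  x = 6: [0↦3, 1↦2, 2↦1, 3↦1, 4↦3, 5↦8, 6↦6, 7↦9, 8↦7, 9↦1, 10↦3]  zeros at y ∈ ∅
  x = 7: [0↦9, 1↦0, 2↦4, 3↦0, 4↦0, 5↦5, 6↦5, 7↦1, 8↦5, 9↦7, 10↦8]  zeros at y ∈ {1, 3, 4}
  x = 8: [0↦0, 1↦7, 2↦7, 3↦1, 4↦1, 5↦8, 6↦1, 7↦3, 8↦4, 9↦5, 10↦7]  zeros at y ∈ {0}
  x = 9: [0↦4, 1↦7, 2↦5, 3↦10, 4↦1, 5↦1, 6↦0, 7↦10, 8↦10, 9↦1, 10↦6]  zeros at y ∈ {6}
  x = 10: [0↦5, 1↦6, 2↦4, 3↦0, 4↦6, 5↦1, 6↦8, 7↦6, 8↦7, 9↦1, 10↦0]  zeros at y ∈ {3, 10}
Collecting zeros: affine points = {(0, 4), (0, 9), (1, 0), (1, 4), (1, 7), (3, 0), (3, 3), (3, 7), (5, 5), (7, 1), (7, 3), (7, 4), (8, 0), (9, 6), (10, 3), (10, 10)}.
Total count |C(F_11)_aff| = 16.


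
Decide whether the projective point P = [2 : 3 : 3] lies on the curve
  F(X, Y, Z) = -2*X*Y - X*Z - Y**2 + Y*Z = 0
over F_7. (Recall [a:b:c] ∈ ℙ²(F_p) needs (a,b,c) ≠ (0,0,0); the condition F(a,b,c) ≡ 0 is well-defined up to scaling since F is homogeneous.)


F(2,3,3) ≡ 3 (mod 7); P is NOT on the curve.

Evaluate F(2, 3, 3) term-by-term (mod 7).
  -2*X*Y ↦ -2·2·3·1 = -12
  -X*Z ↦ -1·2·1·3 = -6
  -Y**2 ↦ -1·1·9·1 = -9
  Y*Z ↦ 1·1·3·3 = 9
Sum: F(2, 3, 3) = (-12) + (-6) + (-9) + (9) = -18.
Reducing mod 7: -18 ≡ 3 (mod 7).
Since F(a, b, c) ≡ 3 ≠ 0 (mod 7), P does NOT lie on the curve.


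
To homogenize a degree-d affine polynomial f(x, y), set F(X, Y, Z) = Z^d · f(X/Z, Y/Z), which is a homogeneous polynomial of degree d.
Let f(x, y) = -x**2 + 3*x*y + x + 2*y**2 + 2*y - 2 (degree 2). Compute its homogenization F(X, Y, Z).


F(X, Y, Z) = -X**2 + 3*X*Y + X*Z + 2*Y**2 + 2*Y*Z - 2*Z**2

deg(f) = 2.
Substitute x = X/Z, y = Y/Z into f, then multiply by Z^2.
  monomial -1·x^2·y^0 ↦ -1·X^2·Y^0·Z^0.
  monomial 3·x^1·y^1 ↦ 3·X^1·Y^1·Z^0.
  monomial 1·x^1·y^0 ↦ 1·X^1·Y^0·Z^1.
  monomial 2·x^0·y^2 ↦ 2·X^0·Y^2·Z^0.
  monomial 2·x^0·y^1 ↦ 2·X^0·Y^1·Z^1.
  monomial -2·x^0·y^0 ↦ -2·X^0·Y^0·Z^2.
Collecting: F(X, Y, Z) = -X**2 + 3*X*Y + X*Z + 2*Y**2 + 2*Y*Z - 2*Z**2.


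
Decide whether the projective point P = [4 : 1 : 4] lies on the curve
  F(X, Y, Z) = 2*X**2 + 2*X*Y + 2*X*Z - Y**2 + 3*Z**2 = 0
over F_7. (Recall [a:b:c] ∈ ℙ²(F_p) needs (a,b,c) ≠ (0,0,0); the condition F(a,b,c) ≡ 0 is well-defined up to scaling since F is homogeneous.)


F(4,1,4) ≡ 0 (mod 7); P is on the curve.

Evaluate F(4, 1, 4) term-by-term (mod 7).
  2*X**2 ↦ 2·16·1·1 = 32
  2*X*Y ↦ 2·4·1·1 = 8
  2*X*Z ↦ 2·4·1·4 = 32
  -Y**2 ↦ -1·1·1·1 = -1
  3*Z**2 ↦ 3·1·1·16 = 48
Sum: F(4, 1, 4) = (32) + (8) + (32) + (-1) + (48) = 119.
Reducing mod 7: 119 ≡ 0 (mod 7).
Since F(a, b, c) ≡ 0 (mod 7), P lies on the curve.


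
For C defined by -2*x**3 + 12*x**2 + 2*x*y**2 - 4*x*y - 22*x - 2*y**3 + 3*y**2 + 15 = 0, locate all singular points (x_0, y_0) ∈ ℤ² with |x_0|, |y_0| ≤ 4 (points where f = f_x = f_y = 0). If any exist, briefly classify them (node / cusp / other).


Singular points: {(2, 1)}; classification: cusp.

Compute partial derivatives:
  f_x = -6*x**2 + 24*x + 2*y**2 - 4*y - 22.
  f_y = 4*x*y - 4*x - 6*y**2 + 6*y.
Scan x_0 ∈ {−4, ..., 4}. For each x_0, f_y(x_0, y) is a polynomial in y; find its integer roots y ∈ {−4, ..., 4}, then test f_x and f at those candidates.
  x = -4: f_y(-4, y) = -6*y**2 - 10*y + 16; vanishes at y ∈ {1}. (-4, 1): f_x = -216 ≠ 0.
  x = -3: f_y(-3, y) = -6*y**2 - 6*y + 12; vanishes at y ∈ {-2, 1}. (-3, -2): f_x = -132 ≠ 0; (-3, 1): f_x = -150 ≠ 0.
  x = -2: f_y(-2, y) = -6*y**2 - 2*y + 8; vanishes at y ∈ {1}. (-2, 1): f_x = -96 ≠ 0.
  x = -1: f_y(-1, y) = -6*y**2 + 2*y + 4; vanishes at y ∈ {1}. (-1, 1): f_x = -54 ≠ 0.
  x = 0: f_y(0, y) = -6*y**2 + 6*y; vanishes at y ∈ {0, 1}. (0, 0): f_x = -22 ≠ 0; (0, 1): f_x = -24 ≠ 0.
  x = 1: f_y(1, y) = -6*y**2 + 10*y - 4; vanishes at y ∈ {1}. (1, 1): f_x = -6 ≠ 0.
  x = 2: f_y(2, y) = -6*y**2 + 14*y - 8; vanishes at y ∈ {1}. (2, 1): f_x = 0, f = 0 — SINGULAR.
  x = 3: f_y(3, y) = -6*y**2 + 18*y - 12; vanishes at y ∈ {1, 2}. (3, 1): f_x = -6 ≠ 0; (3, 2): f_x = -4 ≠ 0.
  x = 4: f_y(4, y) = -6*y**2 + 22*y - 16; vanishes at y ∈ {1}. (4, 1): f_x = -24 ≠ 0.
Only singular point on the grid: (2, 1).
Classify: substitute x = 2 + u, y = 1 + v and expand: f = -2*u**3 + 2*u*v**2 - 2*v**3 + v**2.
No constant or linear terms (consistent with a singular point). Quadratic part: v**2. Cubic part: -2*u**3 + 2*u*v**2 - 2*v**3.
The quadratic part v**2 is a perfect square, so there is a single (double) tangent line v = 0, i.e. y = 1. Restricting the cubic part to that line (v = 0) leaves -2*u**3 ≠ 0, so f is not divisible by v and the branch is v² ≈ 2*u**3 to lowest order — this is a cusp.
Classification: cusp.


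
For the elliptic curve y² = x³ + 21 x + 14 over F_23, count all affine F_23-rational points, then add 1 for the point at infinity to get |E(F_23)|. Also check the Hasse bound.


Affine points = {(1, 6), (1, 17), (2, 8), (2, 15), (3, 9), (3, 14), (4, 1), (4, 22), (8, 2), (8, 21), (9, 9), (9, 14), (11, 9), (11, 14), (12, 4), (12, 19), (13, 0), (14, 4), (14, 19), (15, 1), (15, 22), (19, 2), (19, 21), (20, 4), (20, 19)}; affine count = 25; |E(F_23)| = 26.

Discriminant check: Δ ∝ 4a³ + 27b² = 4·21³ + 27·14² = 4·9261 + 27·196 ≡ 16 (mod 23). Nonzero ⇒ E is nonsingular.
For each x ∈ F_23, compute rhs = x³ + 21·x + 14 mod 23, then count y ∈ F_23 with y² ≡ rhs.
  x = 0: rhs = 14, matching y values: none (0 points).
  x = 1: rhs = 13, matching y values: 6, 17 (2 points).
  x = 2: rhs = 18, matching y values: 8, 15 (2 points).
  x = 3: rhs = 12, matching y values: 9, 14 (2 points).
  x = 4: rhs = 1, matching y values: 1, 22 (2 points).
  x = 5: rhs = 14, matching y values: none (0 points).
  x = 6: rhs = 11, matching y values: none (0 points).
  x = 7: rhs = 21, matching y values: none (0 points).
  x = 8: rhs = 4, matching y values: 2, 21 (2 points).
  x = 9: rhs = 12, matching y values: 9, 14 (2 points).
  x = 10: rhs = 5, matching y values: none (0 points).
  x = 11: rhs = 12, matching y values: 9, 14 (2 points).
  x = 12: rhs = 16, matching y values: 4, 19 (2 points).
  x = 13: rhs = 0, matching y values: 0 (1 points).
  x = 14: rhs = 16, matching y values: 4, 19 (2 points).
  x = 15: rhs = 1, matching y values: 1, 22 (2 points).
  x = 16: rhs = 7, matching y values: none (0 points).
  x = 17: rhs = 17, matching y values: none (0 points).
  x = 18: rhs = 14, matching y values: none (0 points).
  x = 19: rhs = 4, matching y values: 2, 21 (2 points).
  x = 20: rhs = 16, matching y values: 4, 19 (2 points).
  x = 21: rhs = 10, matching y values: none (0 points).
  x = 22: rhs = 15, matching y values: none (0 points).
Total affine count: 25.
Full point count |E(F_23)| = 25 + 1 = 26.
Hasse bound: |26 − (23+1)| = |2| = 2 ≤ 2√23 ≈ 9.5917 ✓.


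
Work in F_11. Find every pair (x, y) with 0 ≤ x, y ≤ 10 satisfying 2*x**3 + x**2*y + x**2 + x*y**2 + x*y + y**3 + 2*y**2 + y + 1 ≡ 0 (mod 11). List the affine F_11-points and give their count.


Affine F_11-points: {(0, 8), (1, 1), (2, 1), (3, 10), (5, 2), (6, 8), (6, 9), (7, 1), (8, 0), (9, 0), (10, 0)}; count = 11.

For each of the 121 pairs (x, y) ∈ F_11², evaluate f(x, y) mod 11. Record the zeros.
  x = 0: [0↦1, 1↦5, 2↦8, 3↦5, 4↦2, 5↦5, 6↦9, 7↦9, 8↦0, 9↦10, 10↦1]  zeros at y ∈ {8}
  x = 1: [0↦4, 1↦0, 2↦8, 3↦1, 4↦7, 5↦10, 6↦5, 7↦9, 8↦6, 9↦2, 10↦3]  zeros at y ∈ {1}
  x = 2: [0↦10, 1↦0, 2↦4, 3↦6, 4↦1, 5↦6, 6↦5, 7↦4, 8↦9, 9↦4, 10↦6]  zeros at y ∈ {1}
  x = 3: [0↦9, 1↦6, 2↦8, 3↦10, 4↦7, 5↦5, 6↦10, 7↦6, 8↦10, 9↦6, 10↦0]  zeros at y ∈ {10}
  x = 4: [0↦2, 1↦8, 2↦10, 3↦3, 4↦4, 5↦8, 6↦10, 7↦5, 8↦10, 9↦9, 10↦8]  zeros at y ∈ ∅
  x = 5: [0↦1, 1↦7, 2↦0, 3↦8, 4↦4, 5↦5, 6↦6, 7↦2, 8↦10, 9↦3, 10↦9]  zeros at y ∈ {2}
  x = 6: [0↦7, 1↦4, 2↦1, 3↦4, 4↦8, 5↦8, 6↦10, 7↦9, 8↦0, 9↦0, 10↦4]  zeros at y ∈ {8, 9}
  x = 7: [0↦10, 1↦0, 2↦3, 3↦3, 4↦6, 5↦7, 6↦1, 7↦5, 8↦3, 9↦1, 10↦5]  zeros at y ∈ {1}
  x = 8: [0↦0, 1↦7, 2↦7, 3↦6, 4↦10, 5↦3, 6↦2, 7↦2, 8↦9, 9↦7, 10↦2]  zeros at y ∈ {0}
  x = 9: [0↦0, 1↦4, 2↦3, 3↦3, 4↦10, 5↦8, 6↦3, 7↦1, 8↦8, 9↦8, 10↦7]  zeros at y ∈ {0}
  x = 10: [0↦0, 1↦3, 2↦3, 3↦6, 4↦7, 5↦1, 6↦5, 7↦3, 8↦1, 9↦5, 10↦10]  zeros at y ∈ {0}
Collecting zeros: affine points = {(0, 8), (1, 1), (2, 1), (3, 10), (5, 2), (6, 8), (6, 9), (7, 1), (8, 0), (9, 0), (10, 0)}.
Total count |C(F_11)_aff| = 11.


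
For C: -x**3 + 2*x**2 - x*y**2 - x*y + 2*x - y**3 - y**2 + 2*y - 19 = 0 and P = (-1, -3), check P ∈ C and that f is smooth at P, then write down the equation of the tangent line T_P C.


Tangent line at P: -11*x - 24*y - 83 = 0.

Step 1: f(-1, -3) = 0, so P lies on C.
Step 2: partial derivatives
  f_x(x, y) = -3*x**2 + 4*x - y**2 - y + 2, f_y(x, y) = -2*x*y - x - 3*y**2 - 2*y + 2.
  f_x(P) = -11, f_y(P) = -24 (gradient nonzero, so P is smooth).
Step 3: tangent line at P: -11·(x − -1) + -24·(y − -3) = 0.
Expanding: -11*x - 24*y - 83 = 0.


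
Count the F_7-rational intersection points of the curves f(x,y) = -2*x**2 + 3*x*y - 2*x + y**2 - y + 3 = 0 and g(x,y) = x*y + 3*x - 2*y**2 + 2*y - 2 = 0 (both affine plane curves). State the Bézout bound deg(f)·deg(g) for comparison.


Common zeros: {(3, 0), (3, 6)}; count = 2; Bézout bound = 4.

deg(f) = 2, deg(g) = 2, so Bézout bound = 4.
Scan x ∈ F_7. For each x, list the y ∈ F_7 with f(x, y) ≡ 0 and those with g(x, y) ≡ 0 (mod 7); the common zeros in that column are the intersection.
  x = 0: f ≡ 0 at y ∈ ∅; g ≡ 0 at y ∈ {3, 5}; common: ∅.
  x = 1: f ≡ 0 at y ∈ {2, 3}; g ≡ 0 at y ∈ ∅; common: ∅.
  x = 2: f ≡ 0 at y ∈ ∅; g ≡ 0 at y ∈ ∅; common: ∅.
  x = 3: f ≡ 0 at y ∈ {0, 6}; g ≡ 0 at y ∈ {0, 6}; common: {0, 6}.
  x = 4: f ≡ 0 at y ∈ ∅; g ≡ 0 at y ∈ {1, 2}; common: ∅.
  x = 5: f ≡ 0 at y ∈ {1, 6}; g ≡ 0 at y ∈ ∅; common: ∅.
  x = 6: f ≡ 0 at y ∈ {1, 3}; g ≡ 0 at y ∈ ∅; common: ∅.
Collecting: common zeros = {(3, 0), (3, 6)}, so the count is 2.
Comparison with the Bézout bound: 2 ≤ 4 = deg(f)·deg(g), as expected for curves with no common component (the affine F_7-count falls short of the bound because intersections may lie at infinity, over extension fields, or carry multiplicity).


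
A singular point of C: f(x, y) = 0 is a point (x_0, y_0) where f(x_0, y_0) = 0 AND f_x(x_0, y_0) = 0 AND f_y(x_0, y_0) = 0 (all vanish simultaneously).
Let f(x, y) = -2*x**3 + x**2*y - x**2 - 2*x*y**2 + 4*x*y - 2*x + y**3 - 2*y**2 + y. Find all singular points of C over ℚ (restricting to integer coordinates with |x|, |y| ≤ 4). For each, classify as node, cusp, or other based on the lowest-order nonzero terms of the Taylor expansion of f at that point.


Singular points: {(0, 1)}; classification: cusp.

Compute partial derivatives:
  f_x = -6*x**2 + 2*x*y - 2*x - 2*y**2 + 4*y - 2.
  f_y = x**2 - 4*x*y + 4*x + 3*y**2 - 4*y + 1.
Scan x_0 ∈ {−4, ..., 4}. For each x_0, f_y(x_0, y) is a polynomial in y; find its integer roots y ∈ {−4, ..., 4}, then test f_x and f at those candidates.
  x = -4: f_y(-4, y) = 3*y**2 + 12*y + 1; no integer root y with |y| ≤ 4.
  x = -3: f_y(-3, y) = 3*y**2 + 8*y - 2; no integer root y with |y| ≤ 4.
  x = -2: f_y(-2, y) = 3*y**2 + 4*y - 3; no integer root y with |y| ≤ 4.
  x = -1: f_y(-1, y) = 3*y**2 - 2; no integer root y with |y| ≤ 4.
  x = 0: f_y(0, y) = 3*y**2 - 4*y + 1; vanishes at y ∈ {1}. (0, 1): f_x = 0, f = 0 — SINGULAR.
  x = 1: f_y(1, y) = 3*y**2 - 8*y + 6; no integer root y with |y| ≤ 4.
  x = 2: f_y(2, y) = 3*y**2 - 12*y + 13; no integer root y with |y| ≤ 4.
  x = 3: f_y(3, y) = 3*y**2 - 16*y + 22; no integer root y with |y| ≤ 4.
  x = 4: f_y(4, y) = 3*y**2 - 20*y + 33; vanishes at y ∈ {3}. (4, 3): f_x = -88 ≠ 0.
Only singular point on the grid: (0, 1).
Classify: substitute x = 0 + u, y = 1 + v and expand: f = -2*u**3 + u**2*v - 2*u*v**2 + v**3 + v**2.
No constant or linear terms (consistent with a singular point). Quadratic part: v**2. Cubic part: -2*u**3 + u**2*v - 2*u*v**2 + v**3.
The quadratic part v**2 is a perfect square, so there is a single (double) tangent line v = 0, i.e. y = 1. Restricting the cubic part to that line (v = 0) leaves -2*u**3 ≠ 0, so f is not divisible by v and the branch is v² ≈ 2*u**3 to lowest order — this is a cusp.
Classification: cusp.


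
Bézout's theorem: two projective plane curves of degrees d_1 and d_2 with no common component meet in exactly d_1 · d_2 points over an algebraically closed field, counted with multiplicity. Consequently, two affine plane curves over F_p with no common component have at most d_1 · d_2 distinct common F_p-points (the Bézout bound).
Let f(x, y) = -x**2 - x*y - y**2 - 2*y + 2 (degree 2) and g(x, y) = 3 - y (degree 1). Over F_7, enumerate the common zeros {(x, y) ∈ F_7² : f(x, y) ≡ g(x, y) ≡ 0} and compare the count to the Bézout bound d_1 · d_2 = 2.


Common zeros: ∅; count = 0; Bézout bound = 2.

deg(f) = 2, deg(g) = 1, so Bézout bound = 2.
Scan x ∈ F_7. For each x, list the y ∈ F_7 with f(x, y) ≡ 0 and those with g(x, y) ≡ 0 (mod 7); the common zeros in that column are the intersection.
  x = 0: f ≡ 0 at y ∈ ∅; g ≡ 0 at y ∈ {3}; common: ∅.
  x = 1: f ≡ 0 at y ∈ ∅; g ≡ 0 at y ∈ {3}; common: ∅.
  x = 2: f ≡ 0 at y ∈ {1, 2}; g ≡ 0 at y ∈ {3}; common: ∅.
  x = 3: f ≡ 0 at y ∈ {0, 2}; g ≡ 0 at y ∈ {3}; common: ∅.
  x = 4: f ≡ 0 at y ∈ {0, 1}; g ≡ 0 at y ∈ {3}; common: ∅.
  x = 5: f ≡ 0 at y ∈ ∅; g ≡ 0 at y ∈ {3}; common: ∅.
  x = 6: f ≡ 0 at y ∈ ∅; g ≡ 0 at y ∈ {3}; common: ∅.
Collecting: common zeros = ∅, so the count is 0.
Comparison with the Bézout bound: 0 ≤ 2 = deg(f)·deg(g), as expected for curves with no common component (the affine F_7-count falls short of the bound because intersections may lie at infinity, over extension fields, or carry multiplicity).


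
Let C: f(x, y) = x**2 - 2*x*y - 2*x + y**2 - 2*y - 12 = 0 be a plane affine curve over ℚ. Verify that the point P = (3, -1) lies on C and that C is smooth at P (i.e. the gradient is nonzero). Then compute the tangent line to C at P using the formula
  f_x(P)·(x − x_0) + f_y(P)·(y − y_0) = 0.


Tangent line at P: 6*x - 10*y - 28 = 0.

Step 1: f(3, -1) = 0, so P lies on C.
Step 2: partial derivatives
  f_x(x, y) = 2*x - 2*y - 2, f_y(x, y) = -2*x + 2*y - 2.
  f_x(P) = 6, f_y(P) = -10 (gradient nonzero, so P is smooth).
Step 3: tangent line at P: 6·(x − 3) + -10·(y − -1) = 0.
Expanding: 6*x - 10*y - 28 = 0.


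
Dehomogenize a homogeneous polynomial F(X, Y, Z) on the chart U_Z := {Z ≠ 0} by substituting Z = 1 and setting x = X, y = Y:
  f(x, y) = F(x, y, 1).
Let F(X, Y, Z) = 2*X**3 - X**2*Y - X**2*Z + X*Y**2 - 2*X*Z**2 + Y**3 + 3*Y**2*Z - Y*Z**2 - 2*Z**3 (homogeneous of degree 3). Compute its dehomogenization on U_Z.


f(x, y) = 2*x**3 - x**2*y - x**2 + x*y**2 - 2*x + y**3 + 3*y**2 - y - 2

On U_Z we set Z = 1. Each monomial c·X^i·Y^j·Z^k in F becomes c·x^i·y^j·1^k = c·x^i·y^j.
Substituting Z = 1: F(X, Y, 1) = 2*x**3 - x**2*y - x**2 + x*y**2 - 2*x + y**3 + 3*y**2 - y - 2.
Note: deg(f) ≤ deg(F) = 3; strict inequality happens when F is divisible by Z (lost terms).


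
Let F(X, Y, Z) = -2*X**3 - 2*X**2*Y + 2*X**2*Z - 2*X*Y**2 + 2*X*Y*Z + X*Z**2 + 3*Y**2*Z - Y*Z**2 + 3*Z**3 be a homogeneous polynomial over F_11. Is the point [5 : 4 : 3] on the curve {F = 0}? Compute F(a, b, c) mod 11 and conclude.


F(5,4,3) ≡ 4 (mod 11); P is NOT on the curve.

Evaluate F(5, 4, 3) term-by-term (mod 11).
  -2*X**3 ↦ -2·125·1·1 = -250
  -2*X**2*Y ↦ -2·25·4·1 = -200
  2*X**2*Z ↦ 2·25·1·3 = 150
  -2*X*Y**2 ↦ -2·5·16·1 = -160
  2*X*Y*Z ↦ 2·5·4·3 = 120
  X*Z**2 ↦ 1·5·1·9 = 45
  3*Y**2*Z ↦ 3·1·16·3 = 144
  -Y*Z**2 ↦ -1·1·4·9 = -36
  3*Z**3 ↦ 3·1·1·27 = 81
Sum: F(5, 4, 3) = (-250) + (-200) + (150) + (-160) + (120) + (45) + (144) + (-36) + (81) = -106.
Reducing mod 11: -106 ≡ 4 (mod 11).
Since F(a, b, c) ≡ 4 ≠ 0 (mod 11), P does NOT lie on the curve.


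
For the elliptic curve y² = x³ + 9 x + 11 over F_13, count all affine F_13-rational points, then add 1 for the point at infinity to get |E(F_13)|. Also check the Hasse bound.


Affine points = {(3, 0), (5, 5), (5, 8), (7, 1), (7, 12), (8, 6), (8, 7), (10, 3), (10, 10), (12, 1), (12, 12)}; affine count = 11; |E(F_13)| = 12.

Discriminant check: Δ ∝ 4a³ + 27b² = 4·9³ + 27·11² = 4·729 + 27·121 ≡ 8 (mod 13). Nonzero ⇒ E is nonsingular.
For each x ∈ F_13, compute rhs = x³ + 9·x + 11 mod 13, then count y ∈ F_13 with y² ≡ rhs.
  x = 0: rhs = 11, matching y values: none (0 points).
  x = 1: rhs = 8, matching y values: none (0 points).
  x = 2: rhs = 11, matching y values: none (0 points).
  x = 3: rhs = 0, matching y values: 0 (1 points).
  x = 4: rhs = 7, matching y values: none (0 points).
  x = 5: rhs = 12, matching y values: 5, 8 (2 points).
  x = 6: rhs = 8, matching y values: none (0 points).
  x = 7: rhs = 1, matching y values: 1, 12 (2 points).
  x = 8: rhs = 10, matching y values: 6, 7 (2 points).
  x = 9: rhs = 2, matching y values: none (0 points).
  x = 10: rhs = 9, matching y values: 3, 10 (2 points).
  x = 11: rhs = 11, matching y values: none (0 points).
  x = 12: rhs = 1, matching y values: 1, 12 (2 points).
Total affine count: 11.
Full point count |E(F_13)| = 11 + 1 = 12.
Hasse bound: |12 − (13+1)| = |-2| = 2 ≤ 2√13 ≈ 7.2111 ✓.


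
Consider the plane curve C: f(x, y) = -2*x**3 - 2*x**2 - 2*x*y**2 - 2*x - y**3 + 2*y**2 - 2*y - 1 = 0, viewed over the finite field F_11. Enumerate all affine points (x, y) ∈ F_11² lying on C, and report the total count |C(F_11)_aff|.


Affine F_11-points: {(2, 7), (3, 6), (6, 0), (6, 5), (6, 7), (7, 1), (9, 0)}; count = 7.

For each of the 121 pairs (x, y) ∈ F_11², evaluate f(x, y) mod 11. Record the zeros.
  x = 0: [0↦10, 1↦9, 2↦6, 3↦6, 4↦3, 5↦2, 6↦8, 7↦4, 8↦6, 9↦8, 10↦4]  zeros at y ∈ ∅
  x = 1: [0↦4, 1↦1, 2↦3, 3↦4, 4↦9, 5↦1, 6↦7, 7↦10, 8↦4, 9↦5, 10↦7]  zeros at y ∈ ∅
  x = 2: [0↦4, 1↦10, 2↦6, 3↦8, 4↦10, 5↦6, 6↦1, 7↦0, 8↦8, 9↦8, 10↦5]  zeros at y ∈ {7}
  x = 3: [0↦9, 1↦2, 2↦3, 3↦6, 4↦5, 5↦5, 6↦0, 7↦6, 8↦6, 9↦5, 10↦8]  zeros at y ∈ {6}
  x = 4: [0↦7, 1↦9, 2↦4, 3↦8, 4↦4, 5↦8, 6↦3, 7↦5, 8↦8, 9↦6, 10↦4]  zeros at y ∈ ∅
  x = 5: [0↦8, 1↦8, 2↦8, 3↦2, 4↦6, 5↦3, 6↦9, 7↦7, 8↦2, 9↦10, 10↦3]  zeros at y ∈ ∅
  x = 6: [0↦0, 1↦9, 2↦3, 3↦9, 4↦10, 5↦0, 6↦6, 7↦0, 8↦9, 9↦5, 10↦4]  zeros at y ∈ {0, 5, 7}
  x = 7: [0↦4, 1↦0, 2↦10, 3↦6, 4↦4, 5↦9, 6↦4, 7↦5, 8↦6, 9↦1, 10↦6]  zeros at y ∈ {1}
  x = 8: [0↦8, 1↦2, 2↦6, 3↦3, 4↦9, 5↦7, 6↦2, 7↦10, 8↦3, 9↦8, 10↦8]  zeros at y ∈ ∅
  x = 9: [0↦0, 1↦3, 2↦1, 3↦10, 4↦2, 5↦4, 6↦10, 7↦3, 8↦10, 9↦3, 10↦9]  zeros at y ∈ {0}
  x = 10: [0↦1, 1↦2, 2↦5, 3↦4, 4↦4, 5↦10, 6↦5, 7↦5, 8↦4, 9↦7, 10↦8]  zeros at y ∈ ∅
Collecting zeros: affine points = {(2, 7), (3, 6), (6, 0), (6, 5), (6, 7), (7, 1), (9, 0)}.
Total count |C(F_11)_aff| = 7.


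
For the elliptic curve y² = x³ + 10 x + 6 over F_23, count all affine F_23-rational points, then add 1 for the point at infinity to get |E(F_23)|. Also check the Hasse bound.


Affine points = {(0, 11), (0, 12), (4, 8), (4, 15), (6, 11), (6, 12), (8, 0), (10, 5), (10, 18), (15, 9), (15, 14), (17, 11), (17, 12), (20, 8), (20, 15), (21, 1), (21, 22), (22, 8), (22, 15)}; affine count = 19; |E(F_23)| = 20.

Discriminant check: Δ ∝ 4a³ + 27b² = 4·10³ + 27·6² = 4·1000 + 27·36 ≡ 4 (mod 23). Nonzero ⇒ E is nonsingular.
For each x ∈ F_23, compute rhs = x³ + 10·x + 6 mod 23, then count y ∈ F_23 with y² ≡ rhs.
  x = 0: rhs = 6, matching y values: 11, 12 (2 points).
  x = 1: rhs = 17, matching y values: none (0 points).
  x = 2: rhs = 11, matching y values: none (0 points).
  x = 3: rhs = 17, matching y values: none (0 points).
  x = 4: rhs = 18, matching y values: 8, 15 (2 points).
  x = 5: rhs = 20, matching y values: none (0 points).
  x = 6: rhs = 6, matching y values: 11, 12 (2 points).
  x = 7: rhs = 5, matching y values: none (0 points).
  x = 8: rhs = 0, matching y values: 0 (1 points).
  x = 9: rhs = 20, matching y values: none (0 points).
  x = 10: rhs = 2, matching y values: 5, 18 (2 points).
  x = 11: rhs = 21, matching y values: none (0 points).
  x = 12: rhs = 14, matching y values: none (0 points).
  x = 13: rhs = 10, matching y values: none (0 points).
  x = 14: rhs = 15, matching y values: none (0 points).
  x = 15: rhs = 12, matching y values: 9, 14 (2 points).
  x = 16: rhs = 7, matching y values: none (0 points).
  x = 17: rhs = 6, matching y values: 11, 12 (2 points).
  x = 18: rhs = 15, matching y values: none (0 points).
  x = 19: rhs = 17, matching y values: none (0 points).
  x = 20: rhs = 18, matching y values: 8, 15 (2 points).
  x = 21: rhs = 1, matching y values: 1, 22 (2 points).
  x = 22: rhs = 18, matching y values: 8, 15 (2 points).
Total affine count: 19.
Full point count |E(F_23)| = 19 + 1 = 20.
Hasse bound: |20 − (23+1)| = |-4| = 4 ≤ 2√23 ≈ 9.5917 ✓.
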